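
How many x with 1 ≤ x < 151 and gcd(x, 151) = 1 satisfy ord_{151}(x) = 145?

0

φ(151) = 151 − 1 = 150 = 2 · 3 · 5^2.
In a cyclic group of order 150, there are φ(d) elements of order d for each divisor d of 150, and zero for non-divisors.
Since 145 ∤ 150, the count is 0.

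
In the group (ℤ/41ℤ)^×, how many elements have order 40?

16

φ(41) = 41 − 1 = 40 = 2^3 · 5.
(Z/41Z)^× is cyclic (|G| = 40); a cyclic group of order m has exactly φ(d) elements of each order d | m, and none otherwise.
40 = 2^3 · 5 divides 40, and φ(40) = 16.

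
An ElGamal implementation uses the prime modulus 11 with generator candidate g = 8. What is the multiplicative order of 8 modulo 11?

10

ord(8) | φ(11) = 11 − 1 = 10 = 2 · 5.
Divisors of 10: 1, 2, 5, 10.
Check 8^d mod 11 for each divisor in increasing order:
8^1 ≡ 8
8^2 ≡ 9
8^5 ≡ 10
8^10 ≡ 1
Hence ord(8) = 10.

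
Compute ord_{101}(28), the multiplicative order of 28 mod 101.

The order of 28 must divide φ(101) = 101 − 1 = 100 = 2^2 · 5^2.
Divisors of 100: 1, 2, 4, 5, 10, 20, 25, 50, 100.
Test each divisor d:
28^1 ≡ 28 (mod 101)
28^2 ≡ 77 (mod 101)
28^4 ≡ 71 (mod 101)
28^5 ≡ 69 (mod 101)
28^10 ≡ 14 (mod 101)
28^20 ≡ 95 (mod 101)
28^25 ≡ 91 (mod 101)
28^50 ≡ 100 (mod 101)
28^100 ≡ 1 (mod 101) ✓
So ord_101(28) = 100.

100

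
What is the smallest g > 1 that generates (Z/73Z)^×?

φ(73) = 73 − 1 = 72 = 2^3 · 3^2.
g is a primitive root iff g^(72/q) ≢ 1 (mod 73) for each prime q ∈ {2, 3}.
g = 2: 2^36 ≡ 1 — hits 1, so not a primitive root.
g = 3: 3^36 ≡ 1 — hits 1, so not a primitive root.
g = 4: 4^36 ≡ 1 — hits 1, so not a primitive root.
g = 5: 5^36 ≡ 72; 5^24 ≡ 8 — none is 1, so 5 is a primitive root.
The smallest primitive root modulo 73 is 5.

5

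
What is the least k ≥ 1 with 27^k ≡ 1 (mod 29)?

28

Since 27 ∈ (Z/29Z)^×, its order divides φ(29) = 29 − 1 = 28 = 2^2 · 7.
Divisors of 28: 1, 2, 4, 7, 14, 28.
Evaluate successive powers at the divisors of 28:
27^1 ≡ 27 (mod 29)
27^2 ≡ 4 (mod 29)
27^4 ≡ 16 (mod 29)
27^7 ≡ 17 (mod 29)
27^14 ≡ 28 (mod 29)
27^28 ≡ 1 (mod 29) ✓
The smallest such exponent is 28, so the order of 27 is 28.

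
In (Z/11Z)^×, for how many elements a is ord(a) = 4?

0

φ(11) = 11 − 1 = 10 = 2 · 5.
In a cyclic group of order 10, there are φ(d) elements of order d for each divisor d of 10, and zero for non-divisors.
Here 10 is not a multiple of 4, so there are no elements of order 4.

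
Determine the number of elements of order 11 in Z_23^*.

φ(23) = 23 − 1 = 22 = 2 · 11.
In a cyclic group of order 22, there are φ(d) elements of order d for each divisor d of 22, and zero for non-divisors.
11 | 22, and φ(11) = 11 − 1 = 10.

10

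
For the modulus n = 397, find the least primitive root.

5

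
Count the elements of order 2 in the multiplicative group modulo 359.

1

φ(359) = 359 − 1 = 358 = 2 · 179.
Since (Z/359Z)^× is cyclic of order 358, the number of elements of order d is φ(d) when d | 358 and 0 otherwise.
2 | 358, and φ(2) = 2 − 1 = 1.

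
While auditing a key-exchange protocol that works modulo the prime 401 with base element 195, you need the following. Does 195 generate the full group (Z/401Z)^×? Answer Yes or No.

No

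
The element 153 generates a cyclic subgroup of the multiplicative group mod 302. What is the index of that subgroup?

10

By Lagrange's theorem, ord_302(153) divides φ(302) = φ(2)·φ(151) = 1·150 = 150 = 2 · 3 · 5^2.
Divisors of 150: 1, 2, 3, 5, 6, 10, 15, 25, 30, 50, 75, 150.
Check 153^d mod 302 for each divisor in increasing order:
153^1 ≡ 153 (mod 302)
153^2 ≡ 155 (mod 302)
153^3 ≡ 159 (mod 302)
153^5 ≡ 183 (mod 302)
153^6 ≡ 215 (mod 302)
153^10 ≡ 269 (mod 302)
153^15 ≡ 1 (mod 302) ✓
So ord_302(153) = 15, hence |⟨153⟩| = 15.
Index = |(Z/302Z)^×| / |⟨153⟩| = 150 / 15 = 10.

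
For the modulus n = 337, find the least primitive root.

10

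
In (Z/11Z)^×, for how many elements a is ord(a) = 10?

φ(11) = 11 − 1 = 10 = 2 · 5.
(Z/11Z)^× is cyclic (|G| = 10); a cyclic group of order m has exactly φ(d) elements of each order d | m, and none otherwise.
10 = 2 · 5 divides 10, and φ(10) = 4.

4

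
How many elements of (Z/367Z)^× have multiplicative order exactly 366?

φ(367) = 367 − 1 = 366 = 2 · 3 · 61.
In a cyclic group of order 366, there are φ(d) elements of order d for each divisor d of 366, and zero for non-divisors.
366 = 2 · 3 · 61 divides 366, and φ(366) = 120.

120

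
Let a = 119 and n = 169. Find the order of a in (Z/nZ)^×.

Since 119 ∈ (Z/169Z)^×, its order divides φ(169) = φ(13^2) = 13·(13−1) = 156 = 2^2 · 3 · 13.
Divisors of 156: 1, 2, 3, 4, 6, 12, 13, 26, 39, 52, 78, 156.
Test each divisor d:
119^1 ≡ 119
119^2 ≡ 134
119^3 ≡ 60
119^4 ≡ 42
119^6 ≡ 51
119^12 ≡ 66
119^13 ≡ 80
119^26 ≡ 147
119^39 ≡ 99
119^52 ≡ 146
119^78 ≡ 168
119^156 ≡ 1
The smallest such exponent is 156, so the order of 119 is 156.

156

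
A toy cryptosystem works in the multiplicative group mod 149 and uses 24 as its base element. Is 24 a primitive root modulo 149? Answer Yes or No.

No

φ(149) = 149 − 1 = 148 = 2^2 · 37.
It suffices to check that the order of 24 is not a proper divisor of 148: compute 24^(148/q) for q ∈ {2, 37}.
24^74 ≡ 1 (mod 149)  [q = 2: ≡ 1 ✗]
24^4 ≡ 102 (mod 149)  [q = 37: ≢ 1 ✓]
The check at q = 2 fails, so 24 generates a proper subgroup.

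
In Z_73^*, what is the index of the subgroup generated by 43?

3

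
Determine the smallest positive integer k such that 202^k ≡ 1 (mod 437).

66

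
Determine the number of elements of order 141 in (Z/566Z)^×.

92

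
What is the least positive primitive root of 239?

φ(239) = 239 − 1 = 238 = 2 · 7 · 17.
g is a primitive root iff g^(238/q) ≢ 1 (mod 239) for each prime q ∈ {2, 7, 17}.
g = 2: 2^119 ≡ 1 — hits 1, so not a primitive root.
g = 3: 3^119 ≡ 1 — hits 1, so not a primitive root.
g = 4: 4^119 ≡ 1 — hits 1, so not a primitive root.
g = 5: 5^119 ≡ 1 — hits 1, so not a primitive root.
g = 6: 6^119 ≡ 1 — hits 1, so not a primitive root.
g = 7: 7^119 ≡ 238; 7^34 ≡ 24; 7^14 ≡ 211 — none is 1, so 7 is a primitive root.
Hence the least primitive root of 239 is 7.

7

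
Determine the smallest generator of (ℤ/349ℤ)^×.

2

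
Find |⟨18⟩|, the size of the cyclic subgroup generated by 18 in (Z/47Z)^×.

Since 18 ∈ (Z/47Z)^×, its order divides φ(47) = 47 − 1 = 46 = 2 · 23.
Divisors of 46: 1, 2, 23, 46.
Check 18^d mod 47 for each divisor in increasing order:
18^1 ≡ 18
18^2 ≡ 42
18^23 ≡ 1
The smallest such exponent is 23, so the order of 18 is 23.

23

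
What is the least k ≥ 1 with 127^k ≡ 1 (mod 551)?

252

The order of 127 must divide φ(551) = φ(19·29) = (19−1)·(29−1) = 18·28 = 504 = 2^3 · 3^2 · 7.
Divisors of 504: 1, 2, 3, 4, 6, 7, 8, 9, 12, 14, 18, 21, 24, 28, 36, 42, 56, 63, 72, 84, 126, 168, 252, 504.
Compute 127^d (mod 551) for the divisors d until we hit 1:
127^1 ≡ 127
127^2 ≡ 150
127^3 ≡ 316
127^4 ≡ 460
127^6 ≡ 125
127^7 ≡ 447
127^8 ≡ 16
127^9 ≡ 379
127^12 ≡ 197
127^14 ≡ 347
127^18 ≡ 381
127^21 ≡ 278
127^24 ≡ 239
127^28 ≡ 291
127^36 ≡ 248
127^42 ≡ 144
127^56 ≡ 378
127^63 ≡ 360
127^72 ≡ 343
127^84 ≡ 349
127^126 ≡ 115
127^168 ≡ 30
127^252 ≡ 1
So ord_551(127) = 252.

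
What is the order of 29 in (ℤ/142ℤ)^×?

35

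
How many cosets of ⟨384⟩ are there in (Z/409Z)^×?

12

The order of 384 must divide φ(409) = 409 − 1 = 408 = 2^3 · 3 · 17.
Divisors of 408: 1, 2, 3, 4, 6, 8, 12, 17, 24, 34, 51, 68, 102, 136, 204, 408.
Test each divisor d:
384^1 ≡ 384 (mod 409)
384^2 ≡ 216 (mod 409)
384^3 ≡ 326 (mod 409)
384^4 ≡ 30 (mod 409)
384^6 ≡ 345 (mod 409)
384^8 ≡ 82 (mod 409)
384^12 ≡ 6 (mod 409)
384^17 ≡ 408 (mod 409)
384^24 ≡ 36 (mod 409)
384^34 ≡ 1 (mod 409) ✓
Thus |⟨384⟩| = ord(384) = 34.
[(Z/409Z)^× : ⟨384⟩] = 408/34 = 12.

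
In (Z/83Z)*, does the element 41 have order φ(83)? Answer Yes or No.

No

φ(83) = 83 − 1 = 82 = 2 · 41.
41 is a primitive root mod 83 iff 41^(φ(83)/q) ≢ 1 for every prime q | φ(83), i.e. q ∈ {2, 41}.
41^41 ≡ 1 (mod 83)  [q = 2: ≡ 1 ✗]
41^2 ≡ 21 (mod 83)  [q = 41: ≢ 1 ✓]
41^41 ≡ 1 shows ord(41) | 41, strictly less than φ(83); not a primitive root.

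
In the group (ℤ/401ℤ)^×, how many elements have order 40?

16

φ(401) = 401 − 1 = 400 = 2^4 · 5^2.
(Z/401Z)^× is cyclic (|G| = 400); a cyclic group of order m has exactly φ(d) elements of each order d | m, and none otherwise.
40 = 2^3 · 5 divides 400, and φ(40) = 16.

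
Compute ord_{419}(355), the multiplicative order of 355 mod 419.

418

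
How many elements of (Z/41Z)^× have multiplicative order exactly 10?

4

φ(41) = 41 − 1 = 40 = 2^3 · 5.
In a cyclic group of order 40, there are φ(d) elements of order d for each divisor d of 40, and zero for non-divisors.
10 = 2 · 5 divides 40, and φ(10) = 4.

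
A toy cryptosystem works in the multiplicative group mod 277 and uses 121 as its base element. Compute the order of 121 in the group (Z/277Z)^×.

138

The order of 121 must divide φ(277) = 277 − 1 = 276 = 2^2 · 3 · 23.
Divisors of 276: 1, 2, 3, 4, 6, 12, 23, 46, 69, 92, 138, 276.
Evaluate successive powers at the divisors of 276:
121^1 ≡ 121 (mod 277)
121^2 ≡ 237 (mod 277)
121^3 ≡ 146 (mod 277)
121^4 ≡ 215 (mod 277)
121^6 ≡ 264 (mod 277)
121^12 ≡ 169 (mod 277)
121^23 ≡ 117 (mod 277)
121^46 ≡ 116 (mod 277)
121^69 ≡ 276 (mod 277)
121^92 ≡ 160 (mod 277)
121^138 ≡ 1 (mod 277) ✓
The smallest such exponent is 138, so the order of 121 is 138.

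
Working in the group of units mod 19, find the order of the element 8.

The order of 8 must divide φ(19) = 19 − 1 = 18 = 2 · 3^2.
Divisors of 18: 1, 2, 3, 6, 9, 18.
Check 8^d mod 19 for each divisor in increasing order:
8^1 ≡ 8 (mod 19)
8^2 ≡ 7 (mod 19)
8^3 ≡ 18 (mod 19)
8^6 ≡ 1 (mod 19) ✓
So ord_19(8) = 6.

6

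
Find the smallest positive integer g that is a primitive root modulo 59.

φ(59) = 59 − 1 = 58 = 2 · 29.
g is a primitive root iff g^(58/q) ≢ 1 (mod 59) for each prime q ∈ {2, 29}.
g = 2: 2^29 ≡ 58; 2^2 ≡ 4 — none is 1, so 2 is a primitive root.
Hence the least primitive root of 59 is 2.

2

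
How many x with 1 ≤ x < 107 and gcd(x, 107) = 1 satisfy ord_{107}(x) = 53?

φ(107) = 107 − 1 = 106 = 2 · 53.
Since (Z/107Z)^× is cyclic of order 106, the number of elements of order d is φ(d) when d | 106 and 0 otherwise.
53 | 106, and φ(53) = 53 − 1 = 52.

52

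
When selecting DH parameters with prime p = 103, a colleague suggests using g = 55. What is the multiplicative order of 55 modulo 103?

By Lagrange's theorem, ord_103(55) divides φ(103) = 103 − 1 = 102 = 2 · 3 · 17.
Divisors of 102: 1, 2, 3, 6, 17, 34, 51, 102.
Check 55^d mod 103 for each divisor in increasing order:
55^1 ≡ 55 (mod 103)
55^2 ≡ 38 (mod 103)
55^3 ≡ 30 (mod 103)
55^6 ≡ 76 (mod 103)
55^17 ≡ 56 (mod 103)
55^34 ≡ 46 (mod 103)
55^51 ≡ 1 (mod 103) ✓
Hence ord(55) = 51.

51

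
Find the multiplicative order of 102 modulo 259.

18

ord(102) | φ(259) = φ(7·37) = (7−1)·(37−1) = 6·36 = 216 = 2^3 · 3^3.
Divisors of 216: 1, 2, 3, 4, 6, 8, 9, 12, 18, 24, 27, 36, 54, 72, 108, 216.
Evaluate successive powers at the divisors of 216:
102^1 ≡ 102
102^2 ≡ 44
102^3 ≡ 85
102^4 ≡ 123
102^6 ≡ 232
102^8 ≡ 107
102^9 ≡ 36
102^12 ≡ 211
102^18 ≡ 1
The smallest such exponent is 18, so the order of 102 is 18.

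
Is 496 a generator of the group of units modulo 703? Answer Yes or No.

703 = 19 · 37 is a product of two distinct odd primes, so (Z/703Z)^× ≅ (Z/19Z)^× × (Z/37Z)^× is not cyclic.
No primitive root modulo 703 exists; in particular 496 is not one.

No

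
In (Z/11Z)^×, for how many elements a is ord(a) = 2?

1

φ(11) = 11 − 1 = 10 = 2 · 5.
In a cyclic group of order 10, there are φ(d) elements of order d for each divisor d of 10, and zero for non-divisors.
2 | 10, and φ(2) = 2 − 1 = 1.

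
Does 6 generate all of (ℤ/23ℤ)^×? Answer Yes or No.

φ(23) = 23 − 1 = 22 = 2 · 11.
An element g generates (Z/23Z)^× iff g^(22/q) ≢ 1 (mod 23) for each prime q ∈ {2, 11}.
6^11 ≡ 1 (mod 23)  [q = 2: ≡ 1 ✗]
6^2 ≡ 13 (mod 23)  [q = 11: ≢ 1 ✓]
Since 6^11 ≡ 1, the order of 6 divides 11 < 22, so 6 is not a primitive root.

No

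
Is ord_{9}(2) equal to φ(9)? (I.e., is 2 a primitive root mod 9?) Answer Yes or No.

Yes

φ(9) = φ(3^2) = 3·(3−1) = 6 = 2 · 3.
Test 2^(6/q) mod 9 for each prime factor q of 6:
2^3 ≡ 8 (mod 9)  [q = 2: ≢ 1 ✓]
2^2 ≡ 4 (mod 9)  [q = 3: ≢ 1 ✓]
All checks pass, so 2 has order 6 and is a primitive root modulo 9.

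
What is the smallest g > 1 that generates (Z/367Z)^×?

6

φ(367) = 367 − 1 = 366 = 2 · 3 · 61.
Test candidates g = 2, 3, … against the prime factors q ∈ {2, 3, 61} of φ(367): g is a generator iff g^(366/q) ≢ 1 for every such q.
g = 2: 2^183 ≡ 1 — hits 1, so not a primitive root.
g = 3: 3^183 ≡ 366; 3^122 ≡ 1 — hits 1, so not a primitive root.
g = 4: 4^183 ≡ 1 — hits 1, so not a primitive root.
g = 5: 5^183 ≡ 366; 5^122 ≡ 1 — hits 1, so not a primitive root.
g = 6: 6^183 ≡ 366; 6^122 ≡ 283; 6^6 ≡ 47 — none is 1, so 6 is a primitive root.
The smallest primitive root modulo 367 is 6.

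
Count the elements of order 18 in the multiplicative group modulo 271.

6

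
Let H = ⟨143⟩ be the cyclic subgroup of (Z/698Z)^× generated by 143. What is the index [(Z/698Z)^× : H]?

4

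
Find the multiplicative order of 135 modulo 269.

268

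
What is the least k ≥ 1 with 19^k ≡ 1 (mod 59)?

29

The order of 19 must divide φ(59) = 59 − 1 = 58 = 2 · 29.
Divisors of 58: 1, 2, 29, 58.
Compute 19^d (mod 59) for the divisors d until we hit 1:
19^1 ≡ 19
19^2 ≡ 7
19^29 ≡ 1
So ord_59(19) = 29.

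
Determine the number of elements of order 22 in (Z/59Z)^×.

φ(59) = 59 − 1 = 58 = 2 · 29.
Since (Z/59Z)^× is cyclic of order 58, the number of elements of order d is φ(d) when d | 58 and 0 otherwise.
22 does not divide 58, so no element of (Z/59Z)^× has order 22.

0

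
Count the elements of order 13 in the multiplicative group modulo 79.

φ(79) = 79 − 1 = 78 = 2 · 3 · 13.
(Z/79Z)^× is cyclic (|G| = 78); a cyclic group of order m has exactly φ(d) elements of each order d | m, and none otherwise.
13 | 78, and φ(13) = 13 − 1 = 12.

12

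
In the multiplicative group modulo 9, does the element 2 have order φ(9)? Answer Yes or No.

Yes

φ(9) = φ(3^2) = 3·(3−1) = 6 = 2 · 3.
An element g generates (Z/9Z)^× iff g^(6/q) ≢ 1 (mod 9) for each prime q ∈ {2, 3}.
2^3 ≡ 8 (mod 9)  [q = 2: ≢ 1 ✓]
2^2 ≡ 4 (mod 9)  [q = 3: ≢ 1 ✓]
All checks pass, so 2 has order 6 and is a primitive root modulo 9.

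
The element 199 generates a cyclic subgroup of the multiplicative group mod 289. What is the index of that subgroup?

1

The order of 199 must divide φ(289) = φ(17^2) = 17·(17−1) = 272 = 2^4 · 17.
Divisors of 272: 1, 2, 4, 8, 16, 17, 34, 68, 136, 272.
Test each divisor d:
199^1 ≡ 199 (mod 289)
199^2 ≡ 8 (mod 289)
199^4 ≡ 64 (mod 289)
199^8 ≡ 50 (mod 289)
199^16 ≡ 188 (mod 289)
199^17 ≡ 131 (mod 289)
199^34 ≡ 110 (mod 289)
199^68 ≡ 251 (mod 289)
199^136 ≡ 288 (mod 289)
199^272 ≡ 1 (mod 289) ✓
So ord_289(199) = 272, hence |⟨199⟩| = 272.
Index = |(Z/289Z)^×| / |⟨199⟩| = 272 / 272 = 1.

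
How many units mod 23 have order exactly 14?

0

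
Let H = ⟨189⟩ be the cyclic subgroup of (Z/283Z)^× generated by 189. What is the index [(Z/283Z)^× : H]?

1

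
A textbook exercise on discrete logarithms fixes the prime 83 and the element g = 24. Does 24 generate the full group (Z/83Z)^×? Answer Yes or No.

Yes

φ(83) = 83 − 1 = 82 = 2 · 41.
Test 24^(82/q) mod 83 for each prime factor q of 82:
24^41 ≡ 82 (mod 83)  [q = 2: ≢ 1 ✓]
24^2 ≡ 78 (mod 83)  [q = 41: ≢ 1 ✓]
None equal 1, so ord_83(24) = 82: 24 is a primitive root.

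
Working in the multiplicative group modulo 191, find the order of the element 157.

The order of 157 must divide φ(191) = 191 − 1 = 190 = 2 · 5 · 19.
Divisors of 190: 1, 2, 5, 10, 19, 38, 95, 190.
Check 157^d mod 191 for each divisor in increasing order:
157^1 ≡ 157 (mod 191)
157^2 ≡ 10 (mod 191)
157^5 ≡ 38 (mod 191)
157^10 ≡ 107 (mod 191)
157^19 ≡ 152 (mod 191)
157^38 ≡ 184 (mod 191)
157^95 ≡ 190 (mod 191)
157^190 ≡ 1 (mod 191) ✓
Hence ord(157) = 190.

190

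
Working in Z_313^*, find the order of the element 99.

By Lagrange's theorem, ord_313(99) divides φ(313) = 313 − 1 = 312 = 2^3 · 3 · 13.
Divisors of 312: 1, 2, 3, 4, 6, 8, 12, 13, 24, 26, 39, 52, 78, 104, 156, 312.
Compute 99^d (mod 313) for the divisors d until we hit 1:
99^1 ≡ 99
99^2 ≡ 98
99^3 ≡ 312
99^4 ≡ 214
99^6 ≡ 1
So ord_313(99) = 6.

6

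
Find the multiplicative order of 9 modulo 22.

Since 9 ∈ (Z/22Z)^×, its order divides φ(22) = φ(2)·φ(11) = 1·10 = 10 = 2 · 5.
Divisors of 10: 1, 2, 5, 10.
Compute 9^d (mod 22) for the divisors d until we hit 1:
9^1 ≡ 9 (mod 22)
9^2 ≡ 15 (mod 22)
9^5 ≡ 1 (mod 22) ✓
The smallest such exponent is 5, so the order of 9 is 5.

5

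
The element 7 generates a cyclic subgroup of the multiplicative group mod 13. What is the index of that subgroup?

1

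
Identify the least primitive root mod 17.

φ(17) = 17 − 1 = 16 = 2^4.
Test candidates g = 2, 3, … against the prime factors q ∈ {2} of φ(17): g is a generator iff g^(16/q) ≢ 1 for every such q.
g = 2: 2^8 ≡ 1 — hits 1, so not a primitive root.
g = 3: 3^8 ≡ 16 — none is 1, so 3 is a primitive root.
Hence the least primitive root of 17 is 3.

3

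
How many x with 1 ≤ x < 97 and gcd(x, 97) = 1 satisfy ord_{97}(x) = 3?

2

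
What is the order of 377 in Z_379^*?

By Lagrange's theorem, ord_379(377) divides φ(379) = 379 − 1 = 378 = 2 · 3^3 · 7.
Divisors of 378: 1, 2, 3, 6, 7, 9, 14, 18, 21, 27, 42, 54, 63, 126, 189, 378.
Compute 377^d (mod 379) for the divisors d until we hit 1:
377^1 ≡ 377
377^2 ≡ 4
377^3 ≡ 371
377^6 ≡ 64
377^7 ≡ 251
377^9 ≡ 246
377^14 ≡ 87
377^18 ≡ 255
377^21 ≡ 234
377^27 ≡ 195
377^42 ≡ 180
377^54 ≡ 125
377^63 ≡ 51
377^126 ≡ 327
377^189 ≡ 1
The smallest such exponent is 189, so the order of 377 is 189.

189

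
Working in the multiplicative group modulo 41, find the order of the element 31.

10

By Lagrange's theorem, ord_41(31) divides φ(41) = 41 − 1 = 40 = 2^3 · 5.
Divisors of 40: 1, 2, 4, 5, 8, 10, 20, 40.
Test each divisor d:
31^1 ≡ 31 (mod 41)
31^2 ≡ 18 (mod 41)
31^4 ≡ 37 (mod 41)
31^5 ≡ 40 (mod 41)
31^8 ≡ 16 (mod 41)
31^10 ≡ 1 (mod 41) ✓
Hence ord(31) = 10.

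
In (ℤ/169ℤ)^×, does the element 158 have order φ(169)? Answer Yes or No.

φ(169) = φ(13^2) = 13·(13−1) = 156 = 2^2 · 3 · 13.
An element g generates (Z/169Z)^× iff g^(156/q) ≢ 1 (mod 169) for each prime q ∈ {2, 3, 13}.
158^78 ≡ 168 (mod 169)  [q = 2: ≢ 1 ✓]
158^52 ≡ 146 (mod 169)  [q = 3: ≢ 1 ✓]
158^12 ≡ 131 (mod 169)  [q = 13: ≢ 1 ✓]
Every test exponent gives a nontrivial residue, hence 158 generates the full group.

Yes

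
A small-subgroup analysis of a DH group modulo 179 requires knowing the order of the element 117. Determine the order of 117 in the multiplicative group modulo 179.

89

ord(117) | φ(179) = 179 − 1 = 178 = 2 · 89.
Divisors of 178: 1, 2, 89, 178.
Evaluate successive powers at the divisors of 178:
117^1 ≡ 117 (mod 179)
117^2 ≡ 85 (mod 179)
117^89 ≡ 1 (mod 179) ✓
The smallest such exponent is 89, so the order of 117 is 89.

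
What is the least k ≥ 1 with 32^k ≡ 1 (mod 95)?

36

By Lagrange's theorem, ord_95(32) divides φ(95) = φ(5·19) = (5−1)·(19−1) = 4·18 = 72 = 2^3 · 3^2.
Divisors of 72: 1, 2, 3, 4, 6, 8, 9, 12, 18, 24, 36, 72.
Check 32^d mod 95 for each divisor in increasing order:
32^1 ≡ 32 (mod 95)
32^2 ≡ 74 (mod 95)
32^3 ≡ 88 (mod 95)
32^4 ≡ 61 (mod 95)
32^6 ≡ 49 (mod 95)
32^8 ≡ 16 (mod 95)
32^9 ≡ 37 (mod 95)
32^12 ≡ 26 (mod 95)
32^18 ≡ 39 (mod 95)
32^24 ≡ 11 (mod 95)
32^36 ≡ 1 (mod 95) ✓
The smallest such exponent is 36, so the order of 32 is 36.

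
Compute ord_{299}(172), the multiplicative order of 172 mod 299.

66

ord(172) | φ(299) = φ(13·23) = (13−1)·(23−1) = 12·22 = 264 = 2^3 · 3 · 11.
Divisors of 264: 1, 2, 3, 4, 6, 8, 11, 12, 22, 24, 33, 44, 66, 88, 132, 264.
Compute 172^d (mod 299) for the divisors d until we hit 1:
172^1 ≡ 172 (mod 299)
172^2 ≡ 282 (mod 299)
172^3 ≡ 66 (mod 299)
172^4 ≡ 289 (mod 299)
172^6 ≡ 170 (mod 299)
172^8 ≡ 100 (mod 299)
172^11 ≡ 22 (mod 299)
172^12 ≡ 196 (mod 299)
172^22 ≡ 185 (mod 299)
172^24 ≡ 144 (mod 299)
172^33 ≡ 183 (mod 299)
172^44 ≡ 139 (mod 299)
172^66 ≡ 1 (mod 299) ✓
Hence ord(172) = 66.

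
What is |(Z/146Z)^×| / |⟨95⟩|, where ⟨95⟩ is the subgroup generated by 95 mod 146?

9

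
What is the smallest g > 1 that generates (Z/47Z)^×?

5

φ(47) = 47 − 1 = 46 = 2 · 23.
g is a primitive root iff g^(46/q) ≢ 1 (mod 47) for each prime q ∈ {2, 23}.
g = 2: 2^23 ≡ 1 — hits 1, so not a primitive root.
g = 3: 3^23 ≡ 1 — hits 1, so not a primitive root.
g = 4: 4^23 ≡ 1 — hits 1, so not a primitive root.
g = 5: 5^23 ≡ 46; 5^2 ≡ 25 — none is 1, so 5 is a primitive root.
So 5 is the smallest generator of (Z/47Z)^×.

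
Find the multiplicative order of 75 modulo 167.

83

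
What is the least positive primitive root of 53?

φ(53) = 53 − 1 = 52 = 2^2 · 13.
g is a primitive root iff g^(52/q) ≢ 1 (mod 53) for each prime q ∈ {2, 13}.
g = 2: 2^26 ≡ 52; 2^4 ≡ 16 — none is 1, so 2 is a primitive root.
The smallest primitive root modulo 53 is 2.

2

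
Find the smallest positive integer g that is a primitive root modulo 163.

2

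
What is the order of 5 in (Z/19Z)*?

9

ord(5) | φ(19) = 19 − 1 = 18 = 2 · 3^2.
Divisors of 18: 1, 2, 3, 6, 9, 18.
Evaluate successive powers at the divisors of 18:
5^1 ≡ 5 (mod 19)
5^2 ≡ 6 (mod 19)
5^3 ≡ 11 (mod 19)
5^6 ≡ 7 (mod 19)
5^9 ≡ 1 (mod 19) ✓
Hence ord(5) = 9.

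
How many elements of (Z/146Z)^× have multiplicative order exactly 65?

0

φ(146) = φ(2)·φ(73) = 1·72 = 72 = 2^3 · 3^2.
In a cyclic group of order 72, there are φ(d) elements of order d for each divisor d of 72, and zero for non-divisors.
Since 65 ∤ 72, the count is 0.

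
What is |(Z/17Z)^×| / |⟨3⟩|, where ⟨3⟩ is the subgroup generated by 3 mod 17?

1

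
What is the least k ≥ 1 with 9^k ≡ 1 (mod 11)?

5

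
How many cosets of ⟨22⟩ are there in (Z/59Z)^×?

2

Since 22 ∈ (Z/59Z)^×, its order divides φ(59) = 59 − 1 = 58 = 2 · 29.
Divisors of 58: 1, 2, 29, 58.
Evaluate successive powers at the divisors of 58:
22^1 ≡ 22
22^2 ≡ 12
22^29 ≡ 1
So ord_59(22) = 29, hence |⟨22⟩| = 29.
Index = |(Z/59Z)^×| / |⟨22⟩| = 58 / 29 = 2.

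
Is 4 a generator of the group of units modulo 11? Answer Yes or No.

No

φ(11) = 11 − 1 = 10 = 2 · 5.
It suffices to check that the order of 4 is not a proper divisor of 10: compute 4^(10/q) for q ∈ {2, 5}.
4^5 ≡ 1 (mod 11)  [q = 2: ≡ 1 ✗]
4^2 ≡ 5 (mod 11)  [q = 5: ≢ 1 ✓]
4^5 ≡ 1 shows ord(4) | 5, strictly less than φ(11); not a primitive root.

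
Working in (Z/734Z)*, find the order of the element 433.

183

Since 433 ∈ (Z/734Z)^×, its order divides φ(734) = φ(2)·φ(367) = 1·366 = 366 = 2 · 3 · 61.
Divisors of 366: 1, 2, 3, 6, 61, 122, 183, 366.
Check 433^d mod 734 for each divisor in increasing order:
433^1 ≡ 433 (mod 734)
433^2 ≡ 319 (mod 734)
433^3 ≡ 135 (mod 734)
433^6 ≡ 609 (mod 734)
433^61 ≡ 283 (mod 734)
433^122 ≡ 83 (mod 734)
433^183 ≡ 1 (mod 734) ✓
The smallest such exponent is 183, so the order of 433 is 183.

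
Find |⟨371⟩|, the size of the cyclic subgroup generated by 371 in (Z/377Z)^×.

By Lagrange's theorem, ord_377(371) divides φ(377) = φ(13·29) = (13−1)·(29−1) = 12·28 = 336 = 2^4 · 3 · 7.
Divisors of 336: 1, 2, 3, 4, 6, 7, 8, 12, 14, 16, 21, 24, 28, 42, 48, 56, 84, 112, 168, 336.
Check 371^d mod 377 for each divisor in increasing order:
371^1 ≡ 371
371^2 ≡ 36
371^3 ≡ 161
371^4 ≡ 165
371^6 ≡ 285
371^7 ≡ 175
371^8 ≡ 81
371^12 ≡ 170
371^14 ≡ 88
371^16 ≡ 152
371^21 ≡ 320
371^24 ≡ 248
371^28 ≡ 204
371^42 ≡ 233
371^48 ≡ 53
371^56 ≡ 146
371^84 ≡ 1
The smallest such exponent is 84, so the order of 371 is 84.

84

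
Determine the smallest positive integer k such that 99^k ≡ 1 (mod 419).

The order of 99 must divide φ(419) = 419 − 1 = 418 = 2 · 11 · 19.
Divisors of 418: 1, 2, 11, 19, 22, 38, 209, 418.
Evaluate successive powers at the divisors of 418:
99^1 ≡ 99
99^2 ≡ 164
99^11 ≡ 76
99^19 ≡ 360
99^22 ≡ 329
99^38 ≡ 129
99^209 ≡ 418
99^418 ≡ 1
Therefore the multiplicative order of 99 modulo 419 is 418.

418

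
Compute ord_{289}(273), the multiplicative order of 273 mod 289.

17

ord(273) | φ(289) = φ(17^2) = 17·(17−1) = 272 = 2^4 · 17.
Divisors of 272: 1, 2, 4, 8, 16, 17, 34, 68, 136, 272.
Compute 273^d (mod 289) for the divisors d until we hit 1:
273^1 ≡ 273 (mod 289)
273^2 ≡ 256 (mod 289)
273^4 ≡ 222 (mod 289)
273^8 ≡ 154 (mod 289)
273^16 ≡ 18 (mod 289)
273^17 ≡ 1 (mod 289) ✓
Hence ord(273) = 17.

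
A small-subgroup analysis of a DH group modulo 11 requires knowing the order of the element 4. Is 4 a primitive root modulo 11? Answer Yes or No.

No

φ(11) = 11 − 1 = 10 = 2 · 5.
Test 4^(10/q) mod 11 for each prime factor q of 10:
4^5 ≡ 1 (mod 11)  [q = 2: ≡ 1 ✗]
4^2 ≡ 5 (mod 11)  [q = 5: ≢ 1 ✓]
The check at q = 2 fails, so 4 generates a proper subgroup.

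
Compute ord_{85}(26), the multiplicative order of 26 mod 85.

8

ord(26) | φ(85) = φ(5·17) = (5−1)·(17−1) = 4·16 = 64 = 2^6.
Divisors of 64: 1, 2, 4, 8, 16, 32, 64.
Check 26^d mod 85 for each divisor in increasing order:
26^1 ≡ 26
26^2 ≡ 81
26^4 ≡ 16
26^8 ≡ 1
The smallest such exponent is 8, so the order of 26 is 8.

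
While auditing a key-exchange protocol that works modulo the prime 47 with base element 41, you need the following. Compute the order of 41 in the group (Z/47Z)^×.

ord(41) | φ(47) = 47 − 1 = 46 = 2 · 23.
Divisors of 46: 1, 2, 23, 46.
Evaluate successive powers at the divisors of 46:
41^1 ≡ 41 (mod 47)
41^2 ≡ 36 (mod 47)
41^23 ≡ 46 (mod 47)
41^46 ≡ 1 (mod 47) ✓
Therefore the multiplicative order of 41 modulo 47 is 46.

46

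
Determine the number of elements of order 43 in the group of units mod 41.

0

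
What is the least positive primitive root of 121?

2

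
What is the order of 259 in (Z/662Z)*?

ord(259) | φ(662) = φ(2)·φ(331) = 1·330 = 330 = 2 · 3 · 5 · 11.
Divisors of 330: 1, 2, 3, 5, 6, 10, 11, 15, 22, 30, 33, 55, 66, 110, 165, 330.
Test each divisor d:
259^1 ≡ 259 (mod 662)
259^2 ≡ 219 (mod 662)
259^3 ≡ 451 (mod 662)
259^5 ≡ 131 (mod 662)
259^6 ≡ 167 (mod 662)
259^10 ≡ 611 (mod 662)
259^11 ≡ 31 (mod 662)
259^15 ≡ 601 (mod 662)
259^22 ≡ 299 (mod 662)
259^30 ≡ 411 (mod 662)
259^33 ≡ 1 (mod 662) ✓
Hence ord(259) = 33.

33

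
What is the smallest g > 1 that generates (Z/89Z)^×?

3

φ(89) = 89 − 1 = 88 = 2^3 · 11.
Test candidates g = 2, 3, … against the prime factors q ∈ {2, 11} of φ(89): g is a generator iff g^(88/q) ≢ 1 for every such q.
g = 2: 2^44 ≡ 1 — hits 1, so not a primitive root.
g = 3: 3^44 ≡ 88; 3^8 ≡ 64 — none is 1, so 3 is a primitive root.
So 3 is the smallest generator of (Z/89Z)^×.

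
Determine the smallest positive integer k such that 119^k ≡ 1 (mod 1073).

84

Since 119 ∈ (Z/1073Z)^×, its order divides φ(1073) = φ(29·37) = (29−1)·(37−1) = 28·36 = 1008 = 2^4 · 3^2 · 7.
Divisors of 1008: 1, 2, 3, 4, 6, 7, 8, 9, 12, 14, 16, 18, 21, 24, 28, 36, 42, 48, 56, 63, 72, 84, 112, 126, 144, 168, 252, 336, 504, 1008.
Check 119^d mod 1073 for each divisor in increasing order:
119^1 ≡ 119 (mod 1073)
119^2 ≡ 212 (mod 1073)
119^3 ≡ 549 (mod 1073)
119^4 ≡ 951 (mod 1073)
119^6 ≡ 961 (mod 1073)
119^7 ≡ 621 (mod 1073)
119^8 ≡ 935 (mod 1073)
119^9 ≡ 746 (mod 1073)
119^12 ≡ 741 (mod 1073)
119^14 ≡ 434 (mod 1073)
119^16 ≡ 803 (mod 1073)
119^18 ≡ 702 (mod 1073)
119^21 ≡ 191 (mod 1073)
119^24 ≡ 778 (mod 1073)
119^28 ≡ 581 (mod 1073)
119^36 ≡ 297 (mod 1073)
119^42 ≡ 1072 (mod 1073)
119^48 ≡ 112 (mod 1073)
119^56 ≡ 639 (mod 1073)
119^63 ≡ 882 (mod 1073)
119^72 ≡ 223 (mod 1073)
119^84 ≡ 1 (mod 1073) ✓
Therefore the multiplicative order of 119 modulo 1073 is 84.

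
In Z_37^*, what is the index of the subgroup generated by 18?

1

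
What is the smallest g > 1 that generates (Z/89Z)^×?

φ(89) = 89 − 1 = 88 = 2^3 · 11.
g is a primitive root iff g^(88/q) ≢ 1 (mod 89) for each prime q ∈ {2, 11}.
g = 2: 2^44 ≡ 1 — hits 1, so not a primitive root.
g = 3: 3^44 ≡ 88; 3^8 ≡ 64 — none is 1, so 3 is a primitive root.
The smallest primitive root modulo 89 is 3.

3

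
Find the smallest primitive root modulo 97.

φ(97) = 97 − 1 = 96 = 2^5 · 3.
Test candidates g = 2, 3, … against the prime factors q ∈ {2, 3} of φ(97): g is a generator iff g^(96/q) ≢ 1 for every such q.
g = 2: 2^48 ≡ 1 — hits 1, so not a primitive root.
g = 3: 3^48 ≡ 1 — hits 1, so not a primitive root.
g = 4: 4^48 ≡ 1 — hits 1, so not a primitive root.
g = 5: 5^48 ≡ 96; 5^32 ≡ 35 — none is 1, so 5 is a primitive root.
The smallest primitive root modulo 97 is 5.

5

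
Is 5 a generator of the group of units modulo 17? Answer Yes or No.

φ(17) = 17 − 1 = 16 = 2^4.
5 is a primitive root mod 17 iff 5^(φ(17)/q) ≢ 1 for every prime q | φ(17), i.e. q ∈ {2}.
5^8 ≡ 16 (mod 17)  [q = 2: ≢ 1 ✓]
Every test exponent gives a nontrivial residue, hence 5 generates the full group.

Yes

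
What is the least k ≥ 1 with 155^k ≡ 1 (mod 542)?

135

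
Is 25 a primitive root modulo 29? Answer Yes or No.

No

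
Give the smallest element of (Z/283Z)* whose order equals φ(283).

φ(283) = 283 − 1 = 282 = 2 · 3 · 47.
Test candidates g = 2, 3, … against the prime factors q ∈ {2, 3, 47} of φ(283): g is a generator iff g^(282/q) ≢ 1 for every such q.
g = 2: 2^141 ≡ 282; 2^94 ≡ 1 — hits 1, so not a primitive root.
g = 3: 3^141 ≡ 282; 3^94 ≡ 238; 3^6 ≡ 163 — none is 1, so 3 is a primitive root.
Hence the least primitive root of 283 is 3.

3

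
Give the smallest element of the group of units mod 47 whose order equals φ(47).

5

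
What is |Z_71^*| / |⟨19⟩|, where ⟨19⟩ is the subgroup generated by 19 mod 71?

2

Since 19 ∈ (Z/71Z)^×, its order divides φ(71) = 71 − 1 = 70 = 2 · 5 · 7.
Divisors of 70: 1, 2, 5, 7, 10, 14, 35, 70.
Check 19^d mod 71 for each divisor in increasing order:
19^1 ≡ 19
19^2 ≡ 6
19^5 ≡ 45
19^7 ≡ 57
19^10 ≡ 37
19^14 ≡ 54
19^35 ≡ 1
Thus |⟨19⟩| = ord(19) = 35.
[(Z/71Z)^× : ⟨19⟩] = 70/35 = 2.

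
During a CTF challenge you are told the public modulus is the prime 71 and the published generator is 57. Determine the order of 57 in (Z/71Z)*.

5

By Lagrange's theorem, ord_71(57) divides φ(71) = 71 − 1 = 70 = 2 · 5 · 7.
Divisors of 70: 1, 2, 5, 7, 10, 14, 35, 70.
Compute 57^d (mod 71) for the divisors d until we hit 1:
57^1 ≡ 57 (mod 71)
57^2 ≡ 54 (mod 71)
57^5 ≡ 1 (mod 71) ✓
The smallest such exponent is 5, so the order of 57 is 5.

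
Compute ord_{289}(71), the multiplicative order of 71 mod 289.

272

Since 71 ∈ (Z/289Z)^×, its order divides φ(289) = φ(17^2) = 17·(17−1) = 272 = 2^4 · 17.
Divisors of 272: 1, 2, 4, 8, 16, 17, 34, 68, 136, 272.
Test each divisor d:
71^1 ≡ 71 (mod 289)
71^2 ≡ 128 (mod 289)
71^4 ≡ 200 (mod 289)
71^8 ≡ 118 (mod 289)
71^16 ≡ 52 (mod 289)
71^17 ≡ 224 (mod 289)
71^34 ≡ 179 (mod 289)
71^68 ≡ 251 (mod 289)
71^136 ≡ 288 (mod 289)
71^272 ≡ 1 (mod 289) ✓
Therefore the multiplicative order of 71 modulo 289 is 272.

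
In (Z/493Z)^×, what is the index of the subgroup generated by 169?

32

The order of 169 must divide φ(493) = φ(17·29) = (17−1)·(29−1) = 16·28 = 448 = 2^6 · 7.
Divisors of 448: 1, 2, 4, 7, 8, 14, 16, 28, 32, 56, 64, 112, 224, 448.
Check 169^d mod 493 for each divisor in increasing order:
169^1 ≡ 169
169^2 ≡ 460
169^4 ≡ 103
169^7 ≡ 407
169^8 ≡ 256
169^14 ≡ 1
Thus |⟨169⟩| = ord(169) = 14.
The index is φ(493) / ord(169) = 448 / 14 = 32.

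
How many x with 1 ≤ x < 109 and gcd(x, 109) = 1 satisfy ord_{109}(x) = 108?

36

φ(109) = 109 − 1 = 108 = 2^2 · 3^3.
(Z/109Z)^× is cyclic (|G| = 108); a cyclic group of order m has exactly φ(d) elements of each order d | m, and none otherwise.
108 = 2^2 · 3^3 divides 108, and φ(108) = 36.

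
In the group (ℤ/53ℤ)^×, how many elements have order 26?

12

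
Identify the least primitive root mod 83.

2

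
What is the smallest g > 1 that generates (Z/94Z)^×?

5

φ(94) = φ(2)·φ(47) = 1·46 = 46 = 2 · 23.
g is a primitive root iff g^(46/q) ≢ 1 (mod 94) for each prime q ∈ {2, 23}.
g = 2: gcd(2, 94) = 2 > 1, not a unit — skip.
g = 3: 3^23 ≡ 1 — hits 1, so not a primitive root.
g = 4: gcd(4, 94) = 2 > 1, not a unit — skip.
g = 5: 5^23 ≡ 93; 5^2 ≡ 25 — none is 1, so 5 is a primitive root.
The smallest primitive root modulo 94 is 5.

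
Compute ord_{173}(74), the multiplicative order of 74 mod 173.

172

ord(74) | φ(173) = 173 − 1 = 172 = 2^2 · 43.
Divisors of 172: 1, 2, 4, 43, 86, 172.
Compute 74^d (mod 173) for the divisors d until we hit 1:
74^1 ≡ 74 (mod 173)
74^2 ≡ 113 (mod 173)
74^4 ≡ 140 (mod 173)
74^43 ≡ 93 (mod 173)
74^86 ≡ 172 (mod 173)
74^172 ≡ 1 (mod 173) ✓
Hence ord(74) = 172.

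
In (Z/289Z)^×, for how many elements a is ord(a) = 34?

16

φ(289) = φ(17^2) = 17·(17−1) = 272 = 2^4 · 17.
Since (Z/289Z)^× is cyclic of order 272, the number of elements of order d is φ(d) when d | 272 and 0 otherwise.
34 = 2 · 17 divides 272, and φ(34) = 16.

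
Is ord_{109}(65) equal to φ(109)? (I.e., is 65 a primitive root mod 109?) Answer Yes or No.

Yes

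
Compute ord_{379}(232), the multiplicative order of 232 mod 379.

63

By Lagrange's theorem, ord_379(232) divides φ(379) = 379 − 1 = 378 = 2 · 3^3 · 7.
Divisors of 378: 1, 2, 3, 6, 7, 9, 14, 18, 21, 27, 42, 54, 63, 126, 189, 378.
Evaluate successive powers at the divisors of 378:
232^1 ≡ 232
232^2 ≡ 6
232^3 ≡ 255
232^6 ≡ 216
232^7 ≡ 84
232^9 ≡ 125
232^14 ≡ 234
232^18 ≡ 86
232^21 ≡ 327
232^27 ≡ 138
232^42 ≡ 51
232^54 ≡ 94
232^63 ≡ 1
The smallest such exponent is 63, so the order of 232 is 63.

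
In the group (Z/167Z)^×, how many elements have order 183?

φ(167) = 167 − 1 = 166 = 2 · 83.
In a cyclic group of order 166, there are φ(d) elements of order d for each divisor d of 166, and zero for non-divisors.
Here 166 is not a multiple of 183, so there are no elements of order 183.

0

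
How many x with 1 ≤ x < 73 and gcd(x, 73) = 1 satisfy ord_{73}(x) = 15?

φ(73) = 73 − 1 = 72 = 2^3 · 3^2.
In a cyclic group of order 72, there are φ(d) elements of order d for each divisor d of 72, and zero for non-divisors.
Here 72 is not a multiple of 15, so there are no elements of order 15.

0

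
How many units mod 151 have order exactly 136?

0

φ(151) = 151 − 1 = 150 = 2 · 3 · 5^2.
In a cyclic group of order 150, there are φ(d) elements of order d for each divisor d of 150, and zero for non-divisors.
Here 150 is not a multiple of 136, so there are no elements of order 136.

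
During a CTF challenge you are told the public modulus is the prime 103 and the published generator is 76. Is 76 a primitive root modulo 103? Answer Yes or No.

No

φ(103) = 103 − 1 = 102 = 2 · 3 · 17.
An element g generates (Z/103Z)^× iff g^(102/q) ≢ 1 (mod 103) for each prime q ∈ {2, 3, 17}.
76^51 ≡ 1 (mod 103)  [q = 2: ≡ 1 ✗]
76^34 ≡ 1 (mod 103)  [q = 3: ≡ 1 ✗]
76^6 ≡ 100 (mod 103)  [q = 17: ≢ 1 ✓]
76^51 ≡ 1 shows ord(76) | 51, strictly less than φ(103); not a primitive root.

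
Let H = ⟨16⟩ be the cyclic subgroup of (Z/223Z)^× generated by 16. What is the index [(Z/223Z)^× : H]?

The order of 16 must divide φ(223) = 223 − 1 = 222 = 2 · 3 · 37.
Divisors of 222: 1, 2, 3, 6, 37, 74, 111, 222.
Evaluate successive powers at the divisors of 222:
16^1 ≡ 16 (mod 223)
16^2 ≡ 33 (mod 223)
16^3 ≡ 82 (mod 223)
16^6 ≡ 34 (mod 223)
16^37 ≡ 1 (mod 223) ✓
Thus |⟨16⟩| = ord(16) = 37.
Index = |(Z/223Z)^×| / |⟨16⟩| = 222 / 37 = 6.

6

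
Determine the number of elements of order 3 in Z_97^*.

2

φ(97) = 97 − 1 = 96 = 2^5 · 3.
Since (Z/97Z)^× is cyclic of order 96, the number of elements of order d is φ(d) when d | 96 and 0 otherwise.
3 | 96, and φ(3) = 3 − 1 = 2.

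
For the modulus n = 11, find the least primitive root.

2

φ(11) = 11 − 1 = 10 = 2 · 5.
g is a primitive root iff g^(10/q) ≢ 1 (mod 11) for each prime q ∈ {2, 5}.
g = 2: 2^5 ≡ 10; 2^2 ≡ 4 — none is 1, so 2 is a primitive root.
So 2 is the smallest generator of (Z/11Z)^×.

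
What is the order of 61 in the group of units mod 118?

58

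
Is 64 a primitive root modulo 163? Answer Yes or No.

φ(163) = 163 − 1 = 162 = 2 · 3^4.
64 is a primitive root mod 163 iff 64^(φ(163)/q) ≢ 1 for every prime q | φ(163), i.e. q ∈ {2, 3}.
64^81 ≡ 1 (mod 163)  [q = 2: ≡ 1 ✗]
64^54 ≡ 1 (mod 163)  [q = 3: ≡ 1 ✗]
64^81 ≡ 1 shows ord(64) | 81, strictly less than φ(163); not a primitive root.

No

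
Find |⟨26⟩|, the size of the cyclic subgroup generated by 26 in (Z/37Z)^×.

3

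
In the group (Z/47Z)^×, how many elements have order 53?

0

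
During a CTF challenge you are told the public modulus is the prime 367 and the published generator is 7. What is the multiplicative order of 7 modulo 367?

By Lagrange's theorem, ord_367(7) divides φ(367) = 367 − 1 = 366 = 2 · 3 · 61.
Divisors of 366: 1, 2, 3, 6, 61, 122, 183, 366.
Test each divisor d:
7^1 ≡ 7 (mod 367)
7^2 ≡ 49 (mod 367)
7^3 ≡ 343 (mod 367)
7^6 ≡ 209 (mod 367)
7^61 ≡ 1 (mod 367) ✓
The smallest such exponent is 61, so the order of 7 is 61.

61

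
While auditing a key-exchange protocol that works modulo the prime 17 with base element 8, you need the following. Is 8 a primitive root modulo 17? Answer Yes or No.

φ(17) = 17 − 1 = 16 = 2^4.
An element g generates (Z/17Z)^× iff g^(16/q) ≢ 1 (mod 17) for each prime q ∈ {2}.
8^8 ≡ 1 (mod 17)  [q = 2: ≡ 1 ✗]
The check at q = 2 fails, so 8 generates a proper subgroup.

No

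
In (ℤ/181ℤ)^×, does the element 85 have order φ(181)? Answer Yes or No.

φ(181) = 181 − 1 = 180 = 2^2 · 3^2 · 5.
It suffices to check that the order of 85 is not a proper divisor of 180: compute 85^(180/q) for q ∈ {2, 3, 5}.
85^90 ≡ 180 (mod 181)  [q = 2: ≢ 1 ✓]
85^60 ≡ 48 (mod 181)  [q = 3: ≢ 1 ✓]
85^36 ≡ 59 (mod 181)  [q = 5: ≢ 1 ✓]
None equal 1, so ord_181(85) = 180: 85 is a primitive root.

Yes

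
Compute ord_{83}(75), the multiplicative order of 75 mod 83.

41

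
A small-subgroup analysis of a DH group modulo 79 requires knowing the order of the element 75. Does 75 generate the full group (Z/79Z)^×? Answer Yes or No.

Yes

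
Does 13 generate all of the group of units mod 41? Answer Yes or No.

Yes

φ(41) = 41 − 1 = 40 = 2^3 · 5.
An element g generates (Z/41Z)^× iff g^(40/q) ≢ 1 (mod 41) for each prime q ∈ {2, 5}.
13^20 ≡ 40 (mod 41)  [q = 2: ≢ 1 ✓]
13^8 ≡ 10 (mod 41)  [q = 5: ≢ 1 ✓]
None equal 1, so ord_41(13) = 40: 13 is a primitive root.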